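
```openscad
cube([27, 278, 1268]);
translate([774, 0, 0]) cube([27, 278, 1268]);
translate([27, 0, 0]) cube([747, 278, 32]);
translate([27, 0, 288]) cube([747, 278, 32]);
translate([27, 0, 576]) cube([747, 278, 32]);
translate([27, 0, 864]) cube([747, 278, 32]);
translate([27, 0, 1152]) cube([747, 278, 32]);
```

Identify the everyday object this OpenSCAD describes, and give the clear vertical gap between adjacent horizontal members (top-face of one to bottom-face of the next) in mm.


A bookshelf. The clear shelf gap is 256 mm.

Two tall side panels with 5 horizontal boards between them — a bookshelf. The first two shelf undersides are at z = 0 and z = 288; with shelf thickness 32, the clear gap is 288 − 0 − 32 = 256 mm.


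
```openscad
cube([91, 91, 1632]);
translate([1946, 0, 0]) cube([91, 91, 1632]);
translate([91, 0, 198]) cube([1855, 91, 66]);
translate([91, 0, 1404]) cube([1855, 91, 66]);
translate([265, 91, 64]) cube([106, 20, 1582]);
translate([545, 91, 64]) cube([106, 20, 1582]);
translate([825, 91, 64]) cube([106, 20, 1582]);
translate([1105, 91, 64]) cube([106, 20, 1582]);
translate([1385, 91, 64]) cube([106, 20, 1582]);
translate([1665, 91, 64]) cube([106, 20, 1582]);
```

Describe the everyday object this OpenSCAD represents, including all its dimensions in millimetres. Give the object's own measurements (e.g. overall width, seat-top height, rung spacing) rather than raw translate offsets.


A fence section. Two 91×91 mm posts, 1632 mm tall, stand on the floor with a clear span of 1855 mm between their inner faces. Two horizontal rails of 91×66 mm section span the gap between the posts with their undersides at z = 198 mm and z = 1404 mm, flush with the posts' −y face. 6 pickets, each 106 mm wide, 20 mm thick and 1582 mm tall, are fixed to the +y face of the rails with their bottoms at z = 64 mm, spaced across the span with a 174 mm gap after the −x post and between neighbouring pickets, with 175 mm left before the +x post.


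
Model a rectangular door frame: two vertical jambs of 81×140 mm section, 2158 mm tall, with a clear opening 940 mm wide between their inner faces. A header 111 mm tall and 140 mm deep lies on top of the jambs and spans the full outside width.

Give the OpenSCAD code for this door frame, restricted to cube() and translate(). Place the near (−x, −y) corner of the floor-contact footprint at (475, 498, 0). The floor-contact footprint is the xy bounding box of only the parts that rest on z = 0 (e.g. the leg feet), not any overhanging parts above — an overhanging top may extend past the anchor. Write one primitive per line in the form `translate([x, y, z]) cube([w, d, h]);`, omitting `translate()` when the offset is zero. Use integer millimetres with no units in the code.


translate([475, 498, 0]) cube([81, 140, 2158]);
translate([1496, 498, 0]) cube([81, 140, 2158]);
translate([475, 498, 2158]) cube([1102, 140, 111]);


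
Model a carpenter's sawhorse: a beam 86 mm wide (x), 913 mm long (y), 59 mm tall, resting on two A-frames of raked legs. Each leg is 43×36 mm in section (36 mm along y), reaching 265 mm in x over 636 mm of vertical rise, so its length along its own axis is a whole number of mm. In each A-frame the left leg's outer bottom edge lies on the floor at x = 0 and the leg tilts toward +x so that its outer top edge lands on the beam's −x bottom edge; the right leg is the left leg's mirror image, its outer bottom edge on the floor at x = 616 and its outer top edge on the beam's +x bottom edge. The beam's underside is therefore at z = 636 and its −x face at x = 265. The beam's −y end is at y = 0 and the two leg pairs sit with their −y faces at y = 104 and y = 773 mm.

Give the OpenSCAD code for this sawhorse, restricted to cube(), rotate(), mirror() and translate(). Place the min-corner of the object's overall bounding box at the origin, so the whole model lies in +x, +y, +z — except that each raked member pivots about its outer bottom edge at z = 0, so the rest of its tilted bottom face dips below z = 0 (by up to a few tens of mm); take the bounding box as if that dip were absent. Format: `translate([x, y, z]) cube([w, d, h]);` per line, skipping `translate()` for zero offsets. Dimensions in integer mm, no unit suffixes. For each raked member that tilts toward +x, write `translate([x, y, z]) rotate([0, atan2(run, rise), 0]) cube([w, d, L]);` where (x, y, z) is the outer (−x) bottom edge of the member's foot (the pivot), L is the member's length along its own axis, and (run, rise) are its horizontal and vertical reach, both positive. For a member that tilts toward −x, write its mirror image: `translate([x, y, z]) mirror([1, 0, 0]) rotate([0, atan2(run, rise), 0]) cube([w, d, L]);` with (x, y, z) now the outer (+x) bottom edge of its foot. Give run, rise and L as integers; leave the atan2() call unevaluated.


translate([265, 0, 636]) cube([86, 913, 59]);
translate([0, 104, 0]) rotate([0, atan2(265, 636), 0]) cube([43, 36, 689]);
translate([616, 104, 0]) mirror([1, 0, 0]) rotate([0, atan2(265, 636), 0]) cube([43, 36, 689]);
translate([0, 773, 0]) rotate([0, atan2(265, 636), 0]) cube([43, 36, 689]);
translate([616, 773, 0]) mirror([1, 0, 0]) rotate([0, atan2(265, 636), 0]) cube([43, 36, 689]);


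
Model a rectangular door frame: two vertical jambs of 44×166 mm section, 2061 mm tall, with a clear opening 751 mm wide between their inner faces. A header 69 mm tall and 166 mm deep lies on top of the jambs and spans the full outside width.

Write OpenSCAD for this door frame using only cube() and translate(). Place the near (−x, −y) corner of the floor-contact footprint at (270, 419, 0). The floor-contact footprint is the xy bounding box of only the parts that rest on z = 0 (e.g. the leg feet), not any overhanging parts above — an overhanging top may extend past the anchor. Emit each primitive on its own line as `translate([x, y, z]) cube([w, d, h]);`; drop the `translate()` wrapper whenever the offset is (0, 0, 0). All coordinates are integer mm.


translate([270, 419, 0]) cube([44, 166, 2061]);
translate([1065, 419, 0]) cube([44, 166, 2061]);
translate([270, 419, 2061]) cube([839, 166, 69]);


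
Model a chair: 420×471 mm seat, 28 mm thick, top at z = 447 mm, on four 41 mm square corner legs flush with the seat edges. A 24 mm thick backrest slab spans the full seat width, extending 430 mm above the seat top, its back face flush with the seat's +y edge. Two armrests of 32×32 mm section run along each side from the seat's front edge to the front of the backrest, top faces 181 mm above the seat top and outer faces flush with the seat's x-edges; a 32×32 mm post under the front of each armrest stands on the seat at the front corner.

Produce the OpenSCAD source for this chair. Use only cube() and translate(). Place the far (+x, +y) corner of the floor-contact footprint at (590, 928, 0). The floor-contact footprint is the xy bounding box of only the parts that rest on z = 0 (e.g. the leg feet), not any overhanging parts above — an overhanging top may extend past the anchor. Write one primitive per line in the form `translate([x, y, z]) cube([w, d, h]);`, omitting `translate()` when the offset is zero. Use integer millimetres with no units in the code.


// leg_h = 447 - 28 = 419
// arm post h = 181 - 32 = 149
translate([170, 457, 419]) cube([420, 471, 28]);
translate([170, 457, 0]) cube([41, 41, 419]);
translate([549, 457, 0]) cube([41, 41, 419]);
translate([170, 887, 0]) cube([41, 41, 419]);
translate([549, 887, 0]) cube([41, 41, 419]);
translate([170, 904, 447]) cube([420, 24, 430]);
translate([170, 457, 596]) cube([32, 447, 32]);
translate([558, 457, 596]) cube([32, 447, 32]);
translate([170, 457, 447]) cube([32, 32, 149]);
translate([558, 457, 447]) cube([32, 32, 149]);


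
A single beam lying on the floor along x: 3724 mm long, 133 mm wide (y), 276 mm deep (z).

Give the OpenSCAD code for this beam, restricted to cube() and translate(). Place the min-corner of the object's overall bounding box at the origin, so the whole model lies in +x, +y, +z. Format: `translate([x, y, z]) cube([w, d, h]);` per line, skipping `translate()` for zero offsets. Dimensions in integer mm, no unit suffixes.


cube([3724, 133, 276]);


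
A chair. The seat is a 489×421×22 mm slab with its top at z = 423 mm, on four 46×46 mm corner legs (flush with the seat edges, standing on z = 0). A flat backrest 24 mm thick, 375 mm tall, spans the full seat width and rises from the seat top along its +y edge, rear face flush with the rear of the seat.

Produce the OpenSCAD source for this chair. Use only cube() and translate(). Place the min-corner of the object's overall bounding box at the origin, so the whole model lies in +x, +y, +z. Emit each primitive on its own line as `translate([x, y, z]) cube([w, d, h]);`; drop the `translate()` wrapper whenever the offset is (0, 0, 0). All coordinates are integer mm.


translate([0, 0, 401]) cube([489, 421, 22]);
cube([46, 46, 401]);
translate([443, 0, 0]) cube([46, 46, 401]);
translate([0, 375, 0]) cube([46, 46, 401]);
translate([443, 375, 0]) cube([46, 46, 401]);
translate([0, 397, 423]) cube([489, 24, 375]);


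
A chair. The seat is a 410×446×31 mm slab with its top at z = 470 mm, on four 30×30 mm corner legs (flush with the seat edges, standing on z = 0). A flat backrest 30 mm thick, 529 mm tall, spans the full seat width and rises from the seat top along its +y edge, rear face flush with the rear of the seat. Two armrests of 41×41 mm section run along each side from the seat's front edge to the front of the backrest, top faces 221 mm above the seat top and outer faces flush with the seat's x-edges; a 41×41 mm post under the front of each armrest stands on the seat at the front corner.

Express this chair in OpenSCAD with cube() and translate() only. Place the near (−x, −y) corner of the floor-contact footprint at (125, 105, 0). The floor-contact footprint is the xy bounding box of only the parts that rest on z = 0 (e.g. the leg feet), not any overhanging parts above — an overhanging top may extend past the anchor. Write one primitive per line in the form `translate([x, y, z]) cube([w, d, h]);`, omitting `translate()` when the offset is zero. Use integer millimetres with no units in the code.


translate([125, 105, 439]) cube([410, 446, 31]);
translate([125, 105, 0]) cube([30, 30, 439]);
translate([505, 105, 0]) cube([30, 30, 439]);
translate([125, 521, 0]) cube([30, 30, 439]);
translate([505, 521, 0]) cube([30, 30, 439]);
translate([125, 521, 470]) cube([410, 30, 529]);
translate([125, 105, 650]) cube([41, 416, 41]);
translate([494, 105, 650]) cube([41, 416, 41]);
translate([125, 105, 470]) cube([41, 41, 180]);
translate([494, 105, 470]) cube([41, 41, 180]);


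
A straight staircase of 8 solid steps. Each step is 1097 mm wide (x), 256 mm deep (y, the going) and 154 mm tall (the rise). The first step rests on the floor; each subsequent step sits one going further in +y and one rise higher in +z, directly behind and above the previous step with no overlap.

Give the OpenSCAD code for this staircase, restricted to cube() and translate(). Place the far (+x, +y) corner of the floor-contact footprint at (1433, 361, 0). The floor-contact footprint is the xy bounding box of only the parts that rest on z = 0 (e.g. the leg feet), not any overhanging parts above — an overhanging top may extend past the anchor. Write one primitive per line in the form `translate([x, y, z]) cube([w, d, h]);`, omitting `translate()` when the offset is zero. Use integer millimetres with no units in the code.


translate([336, 105, 0]) cube([1097, 256, 154]);
translate([336, 361, 154]) cube([1097, 256, 154]);
translate([336, 617, 308]) cube([1097, 256, 154]);
translate([336, 873, 462]) cube([1097, 256, 154]);
translate([336, 1129, 616]) cube([1097, 256, 154]);
translate([336, 1385, 770]) cube([1097, 256, 154]);
translate([336, 1641, 924]) cube([1097, 256, 154]);
translate([336, 1897, 1078]) cube([1097, 256, 154]);


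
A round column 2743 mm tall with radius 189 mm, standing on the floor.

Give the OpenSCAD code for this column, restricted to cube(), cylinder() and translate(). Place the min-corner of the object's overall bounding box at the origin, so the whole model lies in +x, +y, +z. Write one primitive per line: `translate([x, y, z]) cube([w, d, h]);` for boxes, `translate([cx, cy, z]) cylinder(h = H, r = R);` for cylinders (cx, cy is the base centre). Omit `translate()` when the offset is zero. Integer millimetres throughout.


translate([189, 189, 0]) cylinder(h = 2743, r = 189);


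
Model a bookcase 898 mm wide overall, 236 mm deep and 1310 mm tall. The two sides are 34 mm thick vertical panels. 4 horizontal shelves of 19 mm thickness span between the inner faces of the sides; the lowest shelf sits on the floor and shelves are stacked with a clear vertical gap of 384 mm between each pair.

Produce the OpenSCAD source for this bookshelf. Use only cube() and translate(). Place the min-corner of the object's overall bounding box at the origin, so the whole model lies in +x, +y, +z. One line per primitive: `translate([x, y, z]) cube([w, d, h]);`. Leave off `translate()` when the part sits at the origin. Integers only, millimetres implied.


cube([34, 236, 1310]);
translate([864, 0, 0]) cube([34, 236, 1310]);
translate([34, 0, 0]) cube([830, 236, 19]);
translate([34, 0, 403]) cube([830, 236, 19]);
translate([34, 0, 806]) cube([830, 236, 19]);
translate([34, 0, 1209]) cube([830, 236, 19]);


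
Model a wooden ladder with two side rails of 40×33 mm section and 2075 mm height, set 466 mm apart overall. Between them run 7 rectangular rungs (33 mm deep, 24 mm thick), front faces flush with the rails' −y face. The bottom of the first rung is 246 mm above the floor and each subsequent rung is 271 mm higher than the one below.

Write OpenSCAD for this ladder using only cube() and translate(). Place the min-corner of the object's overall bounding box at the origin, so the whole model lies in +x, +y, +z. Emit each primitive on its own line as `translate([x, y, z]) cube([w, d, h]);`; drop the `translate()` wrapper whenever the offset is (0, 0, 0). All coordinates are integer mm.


// rung span = 466 - 2*40 = 386
// rung[k] z = 246 + k*271
cube([40, 33, 2075]);
translate([426, 0, 0]) cube([40, 33, 2075]);
translate([40, 0, 246]) cube([386, 33, 24]);
translate([40, 0, 517]) cube([386, 33, 24]);
translate([40, 0, 788]) cube([386, 33, 24]);
translate([40, 0, 1059]) cube([386, 33, 24]);
translate([40, 0, 1330]) cube([386, 33, 24]);
translate([40, 0, 1601]) cube([386, 33, 24]);
translate([40, 0, 1872]) cube([386, 33, 24]);


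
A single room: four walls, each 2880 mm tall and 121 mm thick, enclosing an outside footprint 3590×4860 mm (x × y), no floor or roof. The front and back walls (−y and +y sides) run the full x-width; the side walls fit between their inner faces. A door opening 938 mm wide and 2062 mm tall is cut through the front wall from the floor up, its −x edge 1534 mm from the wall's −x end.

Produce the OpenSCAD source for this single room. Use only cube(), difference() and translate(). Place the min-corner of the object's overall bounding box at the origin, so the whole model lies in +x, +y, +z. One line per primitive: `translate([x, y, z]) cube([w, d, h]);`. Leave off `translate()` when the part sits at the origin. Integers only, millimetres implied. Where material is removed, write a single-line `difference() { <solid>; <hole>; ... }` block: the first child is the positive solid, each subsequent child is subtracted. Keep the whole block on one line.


difference() { cube([3590, 121, 2880]); translate([1534, 0, 0]) cube([938, 121, 2062]); }
translate([0, 4739, 0]) cube([3590, 121, 2880]);
translate([0, 121, 0]) cube([121, 4618, 2880]);
translate([3469, 121, 0]) cube([121, 4618, 2880]);


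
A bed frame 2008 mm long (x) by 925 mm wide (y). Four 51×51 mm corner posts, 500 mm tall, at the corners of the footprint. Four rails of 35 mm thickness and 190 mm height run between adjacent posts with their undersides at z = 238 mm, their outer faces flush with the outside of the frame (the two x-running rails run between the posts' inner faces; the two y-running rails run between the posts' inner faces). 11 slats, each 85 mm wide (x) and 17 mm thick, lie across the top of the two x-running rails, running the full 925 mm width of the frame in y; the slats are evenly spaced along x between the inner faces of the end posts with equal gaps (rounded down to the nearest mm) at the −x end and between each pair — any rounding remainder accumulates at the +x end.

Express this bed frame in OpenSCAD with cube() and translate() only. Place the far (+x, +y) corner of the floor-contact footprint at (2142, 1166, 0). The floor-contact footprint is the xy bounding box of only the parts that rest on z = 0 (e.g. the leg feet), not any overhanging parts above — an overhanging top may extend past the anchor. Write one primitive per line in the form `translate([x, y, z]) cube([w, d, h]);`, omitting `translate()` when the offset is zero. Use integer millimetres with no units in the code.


translate([134, 241, 0]) cube([51, 51, 500]);
translate([134, 1115, 0]) cube([51, 51, 500]);
translate([2091, 241, 0]) cube([51, 51, 500]);
translate([2091, 1115, 0]) cube([51, 51, 500]);
translate([185, 241, 238]) cube([1906, 35, 190]);
translate([185, 1131, 238]) cube([1906, 35, 190]);
translate([134, 292, 238]) cube([35, 823, 190]);
translate([2107, 292, 238]) cube([35, 823, 190]);
translate([265, 241, 428]) cube([85, 925, 17]);
translate([430, 241, 428]) cube([85, 925, 17]);
translate([595, 241, 428]) cube([85, 925, 17]);
translate([760, 241, 428]) cube([85, 925, 17]);
translate([925, 241, 428]) cube([85, 925, 17]);
translate([1090, 241, 428]) cube([85, 925, 17]);
translate([1255, 241, 428]) cube([85, 925, 17]);
translate([1420, 241, 428]) cube([85, 925, 17]);
translate([1585, 241, 428]) cube([85, 925, 17]);
translate([1750, 241, 428]) cube([85, 925, 17]);
translate([1915, 241, 428]) cube([85, 925, 17]);


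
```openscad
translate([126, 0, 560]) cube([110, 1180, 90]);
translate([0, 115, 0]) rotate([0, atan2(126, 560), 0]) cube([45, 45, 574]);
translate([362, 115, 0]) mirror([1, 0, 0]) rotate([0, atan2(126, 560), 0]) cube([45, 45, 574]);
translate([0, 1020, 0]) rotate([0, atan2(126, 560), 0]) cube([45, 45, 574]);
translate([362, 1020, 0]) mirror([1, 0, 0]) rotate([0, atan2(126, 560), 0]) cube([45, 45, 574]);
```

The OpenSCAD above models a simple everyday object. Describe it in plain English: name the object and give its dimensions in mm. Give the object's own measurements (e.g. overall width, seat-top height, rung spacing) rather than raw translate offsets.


A sawhorse. A 110×1180×90 mm beam (x, y, z) sits on two A-frame leg pairs. Each pair is two raked legs of 45×45 mm section (45 mm along y) splaying symmetrically in x. Each leg rises 560 mm vertically over 126 mm of horizontal reach and is 574 mm long along its own axis. Every leg's outer bottom edge rests on the floor and its outer top edge meets a bottom edge of the beam — the left legs (tilting toward +x) meet the beam's −x bottom edge, the right legs (their mirror images, tilting toward −x) meet its +x bottom edge — so the leg tops tuck under the beam, the beam's underside is 560 mm above the floor, and the feet are 362 mm apart outside-to-outside with the beam centred between them. The two leg pairs are set in 115 mm from either end of the beam.


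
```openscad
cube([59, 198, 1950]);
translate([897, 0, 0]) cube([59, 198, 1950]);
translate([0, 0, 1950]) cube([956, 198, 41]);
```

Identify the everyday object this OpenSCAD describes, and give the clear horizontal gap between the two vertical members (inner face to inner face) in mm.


A door frame. The clear opening width is 838 mm.

Two 1950 mm tall posts with a header on top — a door frame. The left jamb is 59 mm wide at x = 0; the right jamb starts at x = 897. The clear opening is 897 − 59 = 838 mm.


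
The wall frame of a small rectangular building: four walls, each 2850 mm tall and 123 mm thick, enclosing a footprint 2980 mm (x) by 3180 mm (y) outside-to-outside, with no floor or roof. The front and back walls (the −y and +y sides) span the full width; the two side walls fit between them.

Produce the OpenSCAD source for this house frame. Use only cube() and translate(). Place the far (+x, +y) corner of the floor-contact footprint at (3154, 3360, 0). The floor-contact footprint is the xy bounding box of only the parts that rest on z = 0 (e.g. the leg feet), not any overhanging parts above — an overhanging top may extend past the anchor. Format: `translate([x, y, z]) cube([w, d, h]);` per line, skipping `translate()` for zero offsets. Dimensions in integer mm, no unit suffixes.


translate([174, 180, 0]) cube([2980, 123, 2850]);
translate([174, 3237, 0]) cube([2980, 123, 2850]);
translate([174, 303, 0]) cube([123, 2934, 2850]);
translate([3031, 303, 0]) cube([123, 2934, 2850]);


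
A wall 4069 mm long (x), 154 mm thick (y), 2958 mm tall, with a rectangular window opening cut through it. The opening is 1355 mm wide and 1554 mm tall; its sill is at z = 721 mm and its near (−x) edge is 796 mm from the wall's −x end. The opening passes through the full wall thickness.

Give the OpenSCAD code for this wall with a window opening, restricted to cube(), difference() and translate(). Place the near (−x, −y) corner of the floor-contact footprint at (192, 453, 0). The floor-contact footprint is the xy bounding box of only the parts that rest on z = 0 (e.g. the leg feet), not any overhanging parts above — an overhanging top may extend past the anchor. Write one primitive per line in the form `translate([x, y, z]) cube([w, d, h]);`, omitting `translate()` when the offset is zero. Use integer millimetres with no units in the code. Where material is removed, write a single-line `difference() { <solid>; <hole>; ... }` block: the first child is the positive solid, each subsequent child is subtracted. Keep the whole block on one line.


difference() { translate([192, 453, 0]) cube([4069, 154, 2958]); translate([988, 453, 721]) cube([1355, 154, 1554]); }


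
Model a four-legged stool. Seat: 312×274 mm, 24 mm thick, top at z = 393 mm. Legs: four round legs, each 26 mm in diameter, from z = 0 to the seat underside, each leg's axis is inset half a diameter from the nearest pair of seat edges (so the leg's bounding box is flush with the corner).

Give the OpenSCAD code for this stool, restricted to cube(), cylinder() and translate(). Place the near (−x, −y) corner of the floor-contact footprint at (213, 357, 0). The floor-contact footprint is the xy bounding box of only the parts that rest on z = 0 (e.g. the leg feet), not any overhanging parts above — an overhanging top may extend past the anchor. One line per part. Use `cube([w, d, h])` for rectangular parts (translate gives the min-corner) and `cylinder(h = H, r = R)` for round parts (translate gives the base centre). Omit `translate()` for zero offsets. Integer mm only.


translate([213, 357, 369]) cube([312, 274, 24]);
translate([226, 370, 0]) cylinder(h = 369, r = 13);
translate([512, 370, 0]) cylinder(h = 369, r = 13);
translate([226, 618, 0]) cylinder(h = 369, r = 13);
translate([512, 618, 0]) cylinder(h = 369, r = 13);


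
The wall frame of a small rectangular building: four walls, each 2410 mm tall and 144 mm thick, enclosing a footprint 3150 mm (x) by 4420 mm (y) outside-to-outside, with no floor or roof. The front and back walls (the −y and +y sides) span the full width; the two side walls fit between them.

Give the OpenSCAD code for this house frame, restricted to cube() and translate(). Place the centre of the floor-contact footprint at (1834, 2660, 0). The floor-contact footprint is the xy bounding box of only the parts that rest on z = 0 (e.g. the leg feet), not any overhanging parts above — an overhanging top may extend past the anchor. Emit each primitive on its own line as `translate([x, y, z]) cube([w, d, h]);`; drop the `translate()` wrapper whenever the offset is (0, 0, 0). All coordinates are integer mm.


translate([259, 450, 0]) cube([3150, 144, 2410]);
translate([259, 4726, 0]) cube([3150, 144, 2410]);
translate([259, 594, 0]) cube([144, 4132, 2410]);
translate([3265, 594, 0]) cube([144, 4132, 2410]);


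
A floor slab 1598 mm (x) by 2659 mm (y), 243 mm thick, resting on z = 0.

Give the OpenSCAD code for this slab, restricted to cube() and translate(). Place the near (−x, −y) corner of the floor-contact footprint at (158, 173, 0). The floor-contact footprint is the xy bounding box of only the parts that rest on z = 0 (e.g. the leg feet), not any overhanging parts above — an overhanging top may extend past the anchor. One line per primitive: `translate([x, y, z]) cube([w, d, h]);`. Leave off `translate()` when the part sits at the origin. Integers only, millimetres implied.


translate([158, 173, 0]) cube([1598, 2659, 243]);


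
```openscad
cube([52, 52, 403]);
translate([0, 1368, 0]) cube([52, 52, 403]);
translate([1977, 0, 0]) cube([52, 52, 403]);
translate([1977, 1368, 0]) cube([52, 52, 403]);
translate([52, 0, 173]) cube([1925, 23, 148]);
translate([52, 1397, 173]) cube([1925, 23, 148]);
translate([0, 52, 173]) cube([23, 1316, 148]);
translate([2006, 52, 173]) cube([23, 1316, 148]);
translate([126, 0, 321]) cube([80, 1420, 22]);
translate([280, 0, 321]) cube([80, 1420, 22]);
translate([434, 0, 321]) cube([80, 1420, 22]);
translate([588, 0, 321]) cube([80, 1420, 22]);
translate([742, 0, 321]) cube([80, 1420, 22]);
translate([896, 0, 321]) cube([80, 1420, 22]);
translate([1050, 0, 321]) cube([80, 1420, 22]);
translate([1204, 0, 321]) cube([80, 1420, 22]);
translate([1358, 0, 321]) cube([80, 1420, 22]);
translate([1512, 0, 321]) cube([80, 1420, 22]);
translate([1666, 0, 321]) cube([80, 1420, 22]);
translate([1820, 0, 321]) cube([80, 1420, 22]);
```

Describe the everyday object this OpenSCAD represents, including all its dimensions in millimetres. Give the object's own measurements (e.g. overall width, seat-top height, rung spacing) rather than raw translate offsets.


A bed frame 2029 mm long (x) by 1420 mm wide (y). Four 52×52 mm corner posts, 403 mm tall, at the corners of the footprint. Four rails of 23 mm thickness and 148 mm height run between adjacent posts with their undersides at z = 173 mm, their outer faces flush with the outside of the frame (the two x-running rails run between the posts' inner faces; the two y-running rails run between the posts' inner faces). 12 slats, each 80 mm wide (x) and 22 mm thick, lie across the top of the two x-running rails, running the full 1420 mm width of the frame in y; along x they sit between the end posts with a 74 mm gap after the −x posts and between neighbouring slats, leaving 77 mm before the +x posts.


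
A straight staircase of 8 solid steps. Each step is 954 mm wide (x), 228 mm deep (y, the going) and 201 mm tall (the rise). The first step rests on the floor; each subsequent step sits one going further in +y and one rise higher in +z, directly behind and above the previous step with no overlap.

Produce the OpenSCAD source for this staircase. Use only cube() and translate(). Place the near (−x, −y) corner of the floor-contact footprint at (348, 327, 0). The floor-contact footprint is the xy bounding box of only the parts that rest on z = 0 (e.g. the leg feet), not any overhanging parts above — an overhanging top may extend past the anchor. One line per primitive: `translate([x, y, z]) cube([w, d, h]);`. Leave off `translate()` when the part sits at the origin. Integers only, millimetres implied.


translate([348, 327, 0]) cube([954, 228, 201]);
translate([348, 555, 201]) cube([954, 228, 201]);
translate([348, 783, 402]) cube([954, 228, 201]);
translate([348, 1011, 603]) cube([954, 228, 201]);
translate([348, 1239, 804]) cube([954, 228, 201]);
translate([348, 1467, 1005]) cube([954, 228, 201]);
translate([348, 1695, 1206]) cube([954, 228, 201]);
translate([348, 1923, 1407]) cube([954, 228, 201]);


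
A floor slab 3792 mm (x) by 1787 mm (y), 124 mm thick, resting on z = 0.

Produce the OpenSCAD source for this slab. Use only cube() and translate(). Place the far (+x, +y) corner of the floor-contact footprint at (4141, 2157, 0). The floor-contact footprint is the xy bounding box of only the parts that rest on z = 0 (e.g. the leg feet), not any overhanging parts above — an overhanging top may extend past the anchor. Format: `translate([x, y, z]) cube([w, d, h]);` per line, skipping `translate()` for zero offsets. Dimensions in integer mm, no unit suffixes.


translate([349, 370, 0]) cube([3792, 1787, 124]);


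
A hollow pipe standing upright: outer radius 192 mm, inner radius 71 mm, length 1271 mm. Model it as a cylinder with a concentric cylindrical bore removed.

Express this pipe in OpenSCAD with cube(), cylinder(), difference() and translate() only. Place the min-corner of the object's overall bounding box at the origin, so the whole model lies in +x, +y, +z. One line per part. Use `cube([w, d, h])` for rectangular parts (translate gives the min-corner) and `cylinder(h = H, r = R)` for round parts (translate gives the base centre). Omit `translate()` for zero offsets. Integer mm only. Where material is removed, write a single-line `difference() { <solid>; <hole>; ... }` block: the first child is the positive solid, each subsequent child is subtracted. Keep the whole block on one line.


difference() { translate([192, 192, 0]) cylinder(h = 1271, r = 192); translate([192, 192, 0]) cylinder(h = 1271, r = 71); }


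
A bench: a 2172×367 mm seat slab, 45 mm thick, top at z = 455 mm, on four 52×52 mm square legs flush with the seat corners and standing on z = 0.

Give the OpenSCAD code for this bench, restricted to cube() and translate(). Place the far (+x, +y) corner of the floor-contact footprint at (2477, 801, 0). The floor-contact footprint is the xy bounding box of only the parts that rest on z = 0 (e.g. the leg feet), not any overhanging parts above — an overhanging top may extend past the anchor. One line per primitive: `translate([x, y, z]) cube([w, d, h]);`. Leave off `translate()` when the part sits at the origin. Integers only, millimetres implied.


translate([305, 434, 410]) cube([2172, 367, 45]);
translate([305, 434, 0]) cube([52, 52, 410]);
translate([305, 749, 0]) cube([52, 52, 410]);
translate([2425, 434, 0]) cube([52, 52, 410]);
translate([2425, 749, 0]) cube([52, 52, 410]);


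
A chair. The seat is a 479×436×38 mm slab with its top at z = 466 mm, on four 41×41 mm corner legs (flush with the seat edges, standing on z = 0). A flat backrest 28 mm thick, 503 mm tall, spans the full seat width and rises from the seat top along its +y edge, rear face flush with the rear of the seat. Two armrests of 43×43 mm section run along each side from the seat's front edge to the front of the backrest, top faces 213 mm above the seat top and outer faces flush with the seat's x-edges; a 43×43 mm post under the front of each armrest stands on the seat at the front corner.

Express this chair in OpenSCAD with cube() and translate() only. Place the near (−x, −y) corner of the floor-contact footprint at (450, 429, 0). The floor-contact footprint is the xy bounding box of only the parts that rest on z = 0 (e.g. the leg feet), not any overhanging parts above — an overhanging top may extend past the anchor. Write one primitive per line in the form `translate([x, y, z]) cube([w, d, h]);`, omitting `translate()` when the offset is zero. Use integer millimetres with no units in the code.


translate([450, 429, 428]) cube([479, 436, 38]);
translate([450, 429, 0]) cube([41, 41, 428]);
translate([888, 429, 0]) cube([41, 41, 428]);
translate([450, 824, 0]) cube([41, 41, 428]);
translate([888, 824, 0]) cube([41, 41, 428]);
translate([450, 837, 466]) cube([479, 28, 503]);
translate([450, 429, 636]) cube([43, 408, 43]);
translate([886, 429, 636]) cube([43, 408, 43]);
translate([450, 429, 466]) cube([43, 43, 170]);
translate([886, 429, 466]) cube([43, 43, 170]);


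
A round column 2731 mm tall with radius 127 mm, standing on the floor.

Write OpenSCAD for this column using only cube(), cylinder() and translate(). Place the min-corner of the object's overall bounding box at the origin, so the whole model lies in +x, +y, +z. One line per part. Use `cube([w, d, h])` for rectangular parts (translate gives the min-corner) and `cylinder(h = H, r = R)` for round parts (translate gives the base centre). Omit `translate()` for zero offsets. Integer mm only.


translate([127, 127, 0]) cylinder(h = 2731, r = 127);


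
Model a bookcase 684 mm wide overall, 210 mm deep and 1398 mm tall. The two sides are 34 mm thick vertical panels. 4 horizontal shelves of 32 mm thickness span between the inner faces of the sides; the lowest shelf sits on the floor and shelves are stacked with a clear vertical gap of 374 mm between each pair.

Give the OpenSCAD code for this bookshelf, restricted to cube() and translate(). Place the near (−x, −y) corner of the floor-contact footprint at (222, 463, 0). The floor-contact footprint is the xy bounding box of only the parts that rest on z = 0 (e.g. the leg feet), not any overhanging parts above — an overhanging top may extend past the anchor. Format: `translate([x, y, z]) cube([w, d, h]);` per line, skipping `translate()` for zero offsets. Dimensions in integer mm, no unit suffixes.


translate([222, 463, 0]) cube([34, 210, 1398]);
translate([872, 463, 0]) cube([34, 210, 1398]);
translate([256, 463, 0]) cube([616, 210, 32]);
translate([256, 463, 406]) cube([616, 210, 32]);
translate([256, 463, 812]) cube([616, 210, 32]);
translate([256, 463, 1218]) cube([616, 210, 32]);


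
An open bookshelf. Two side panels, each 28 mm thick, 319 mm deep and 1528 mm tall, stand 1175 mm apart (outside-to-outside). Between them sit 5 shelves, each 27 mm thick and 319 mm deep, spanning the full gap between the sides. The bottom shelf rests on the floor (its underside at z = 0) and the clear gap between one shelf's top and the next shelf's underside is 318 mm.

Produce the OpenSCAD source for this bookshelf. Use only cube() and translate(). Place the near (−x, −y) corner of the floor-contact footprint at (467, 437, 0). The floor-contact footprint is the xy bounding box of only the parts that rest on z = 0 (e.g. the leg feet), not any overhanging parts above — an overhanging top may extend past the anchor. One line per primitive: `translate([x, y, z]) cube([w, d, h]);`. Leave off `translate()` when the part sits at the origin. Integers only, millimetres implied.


translate([467, 437, 0]) cube([28, 319, 1528]);
translate([1614, 437, 0]) cube([28, 319, 1528]);
translate([495, 437, 0]) cube([1119, 319, 27]);
translate([495, 437, 345]) cube([1119, 319, 27]);
translate([495, 437, 690]) cube([1119, 319, 27]);
translate([495, 437, 1035]) cube([1119, 319, 27]);
translate([495, 437, 1380]) cube([1119, 319, 27]);


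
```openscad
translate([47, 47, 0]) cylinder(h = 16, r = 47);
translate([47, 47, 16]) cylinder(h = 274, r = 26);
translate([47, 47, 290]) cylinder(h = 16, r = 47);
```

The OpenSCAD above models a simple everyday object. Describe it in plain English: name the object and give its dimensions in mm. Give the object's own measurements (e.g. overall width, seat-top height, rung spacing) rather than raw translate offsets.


A spool: two coaxial disc flanges of radius 47 mm and thickness 16 mm, joined by a core cylinder of radius 26 mm and height 274 mm. The lower flange rests on z = 0 and the three cylinders share a vertical axis.


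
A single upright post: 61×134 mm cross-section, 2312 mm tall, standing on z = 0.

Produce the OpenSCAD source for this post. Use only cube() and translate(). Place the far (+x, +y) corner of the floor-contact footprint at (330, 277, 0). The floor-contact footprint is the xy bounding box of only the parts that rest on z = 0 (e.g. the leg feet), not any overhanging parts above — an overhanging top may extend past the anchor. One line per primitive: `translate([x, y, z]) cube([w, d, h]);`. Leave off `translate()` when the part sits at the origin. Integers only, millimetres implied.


translate([269, 143, 0]) cube([61, 134, 2312]);


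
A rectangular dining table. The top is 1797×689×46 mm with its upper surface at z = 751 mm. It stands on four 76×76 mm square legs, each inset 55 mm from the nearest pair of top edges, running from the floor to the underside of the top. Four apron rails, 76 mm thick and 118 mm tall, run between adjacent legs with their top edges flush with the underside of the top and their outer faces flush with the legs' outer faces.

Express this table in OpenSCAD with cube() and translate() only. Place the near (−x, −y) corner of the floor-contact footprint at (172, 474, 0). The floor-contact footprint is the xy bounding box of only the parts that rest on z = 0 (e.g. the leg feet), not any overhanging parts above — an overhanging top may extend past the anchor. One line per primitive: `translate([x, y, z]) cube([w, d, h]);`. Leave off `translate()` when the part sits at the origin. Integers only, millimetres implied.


translate([117, 419, 705]) cube([1797, 689, 46]);
translate([172, 474, 0]) cube([76, 76, 705]);
translate([1783, 474, 0]) cube([76, 76, 705]);
translate([172, 977, 0]) cube([76, 76, 705]);
translate([1783, 977, 0]) cube([76, 76, 705]);
translate([248, 474, 587]) cube([1535, 76, 118]);
translate([248, 977, 587]) cube([1535, 76, 118]);
translate([172, 550, 587]) cube([76, 427, 118]);
translate([1783, 550, 587]) cube([76, 427, 118]);


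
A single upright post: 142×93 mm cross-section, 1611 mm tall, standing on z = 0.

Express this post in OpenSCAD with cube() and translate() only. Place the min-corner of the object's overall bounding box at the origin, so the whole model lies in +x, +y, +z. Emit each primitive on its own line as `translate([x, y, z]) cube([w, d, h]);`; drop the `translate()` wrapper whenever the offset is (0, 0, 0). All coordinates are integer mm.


cube([142, 93, 1611]);


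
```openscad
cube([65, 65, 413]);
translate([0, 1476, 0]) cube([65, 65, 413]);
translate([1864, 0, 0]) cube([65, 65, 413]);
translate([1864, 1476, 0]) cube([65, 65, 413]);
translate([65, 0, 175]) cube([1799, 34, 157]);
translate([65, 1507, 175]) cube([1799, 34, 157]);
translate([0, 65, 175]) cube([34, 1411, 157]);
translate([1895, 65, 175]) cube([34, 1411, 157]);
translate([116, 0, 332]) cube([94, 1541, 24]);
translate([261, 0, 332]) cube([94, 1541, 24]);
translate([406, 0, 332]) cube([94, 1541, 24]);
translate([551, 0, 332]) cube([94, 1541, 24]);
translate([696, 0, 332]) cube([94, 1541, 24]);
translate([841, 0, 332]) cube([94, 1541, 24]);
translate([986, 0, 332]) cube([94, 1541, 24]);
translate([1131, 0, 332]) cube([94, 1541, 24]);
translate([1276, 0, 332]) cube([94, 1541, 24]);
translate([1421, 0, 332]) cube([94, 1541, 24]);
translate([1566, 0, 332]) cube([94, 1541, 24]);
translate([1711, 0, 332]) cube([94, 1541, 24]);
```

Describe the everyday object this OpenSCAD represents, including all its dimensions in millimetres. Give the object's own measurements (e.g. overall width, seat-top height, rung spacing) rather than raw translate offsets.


A bed frame 1929 mm long (x) by 1541 mm wide (y). Four 65×65 mm corner posts, 413 mm tall, at the corners of the footprint. Four rails of 34 mm thickness and 157 mm height run between adjacent posts with their undersides at z = 175 mm, their outer faces flush with the outside of the frame (the two x-running rails run between the posts' inner faces; the two y-running rails run between the posts' inner faces). 12 slats, each 94 mm wide (x) and 24 mm thick, lie across the top of the two x-running rails, running the full 1541 mm width of the frame in y; along x they sit between the end posts with a 51 mm gap after the −x posts and between neighbouring slats, leaving 59 mm before the +x posts.


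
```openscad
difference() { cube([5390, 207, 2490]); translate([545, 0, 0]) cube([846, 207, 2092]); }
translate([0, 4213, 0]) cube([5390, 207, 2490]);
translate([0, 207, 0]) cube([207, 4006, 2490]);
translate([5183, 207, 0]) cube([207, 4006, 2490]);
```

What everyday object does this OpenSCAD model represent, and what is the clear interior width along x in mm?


A single room. The interior width is 4976 mm.

Four walls enclosing a rectangle with a door in the front wall — a room. Outside width 5390 minus two 207 mm walls gives 4976 mm.
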